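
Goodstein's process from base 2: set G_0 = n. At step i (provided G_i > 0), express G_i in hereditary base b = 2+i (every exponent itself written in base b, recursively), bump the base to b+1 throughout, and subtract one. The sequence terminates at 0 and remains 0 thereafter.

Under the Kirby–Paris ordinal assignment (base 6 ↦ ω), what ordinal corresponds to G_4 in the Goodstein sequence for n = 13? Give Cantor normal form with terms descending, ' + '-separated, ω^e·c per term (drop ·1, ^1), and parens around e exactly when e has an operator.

ω^(ω + 1) + ω^3·3 + ω^2·3 + ω·3 + 1

(0) 13|_2 = 2^(2 + 1) + 2^2 + 1 ↦ 3^(3 + 1) + 3^3 + 1|_3 = 109 ⇒ 108
(1) 108|_3 = 3^(3 + 1) + 3^3 ↦ 4^(4 + 1) + 4^4|_4 = 1280 ⇒ 1279
(2) 1279|_4 = 4^(4 + 1) + 3·4^3 + 3·4^2 + 3·4 + 3 ↦ 5^(5 + 1) + 3·5^3 + 3·5^2 + 3·5 + 3|_5 = 16093 ⇒ 16092
(3) 16092|_5 = 5^(5 + 1) + 3·5^3 + 3·5^2 + 3·5 + 2 ↦ 6^(6 + 1) + 3·6^3 + 3·6^2 + 3·6 + 2|_6 = 280712 ⇒ 280711
(4) 280711|_6 = 6^(6 + 1) + 3·6^3 + 3·6^2 + 3·6 + 1 ↦ 7^(7 + 1) + 3·7^3 + 3·7^2 + 3·7 + 1|_7 = 5765999 ⇒ 5765998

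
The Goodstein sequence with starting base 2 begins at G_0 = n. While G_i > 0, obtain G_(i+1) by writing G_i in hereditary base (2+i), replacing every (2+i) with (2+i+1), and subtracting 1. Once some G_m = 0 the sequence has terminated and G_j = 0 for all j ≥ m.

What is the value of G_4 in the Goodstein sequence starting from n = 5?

775

base 2: 5 = 2^2 + 1; at 3: 3^3 + 1 = 28; next = 27
base 3: 27 = 3^3; at 4: 4^4 = 256; next = 255
base 4: 255 = 3·4^3 + 3·4^2 + 3·4 + 3; at 5: 3·5^3 + 3·5^2 + 3·5 + 3 = 468; next = 467
base 5: 467 = 3·5^3 + 3·5^2 + 3·5 + 2; at 6: 3·6^3 + 3·6^2 + 3·6 + 2 = 776; next = 775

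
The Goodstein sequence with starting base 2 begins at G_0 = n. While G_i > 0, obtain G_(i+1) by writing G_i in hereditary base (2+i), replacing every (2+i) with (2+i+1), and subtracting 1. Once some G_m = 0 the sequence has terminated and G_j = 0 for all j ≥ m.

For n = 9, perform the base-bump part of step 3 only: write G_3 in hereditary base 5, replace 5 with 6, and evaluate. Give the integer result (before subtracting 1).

9 —HB2→ 2^(2 + 1) + 1 —bump→ 3^(3 + 1) + 1 = 82 —(−1)→ 81
81 —HB3→ 3^(3 + 1) —bump→ 4^(4 + 1) = 1024 —(−1)→ 1023
1023 —HB4→ 3·4^4 + 3·4^3 + 3·4^2 + 3·4 + 3 —bump→ 3·5^5 + 3·5^3 + 3·5^2 + 3·5 + 3 = 9843 —(−1)→ 9842

140744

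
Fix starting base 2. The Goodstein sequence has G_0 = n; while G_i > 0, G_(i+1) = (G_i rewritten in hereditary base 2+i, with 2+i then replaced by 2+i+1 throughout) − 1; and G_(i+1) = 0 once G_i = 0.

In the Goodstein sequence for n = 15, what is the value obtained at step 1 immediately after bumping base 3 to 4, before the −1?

base 2: 15 = 2^(2 + 1) + 2^2 + 2 + 1; at 3: 3^(3 + 1) + 3^3 + 3 + 1 = 112; next = 111
base 3: 111 = 3^(3 + 1) + 3^3 + 3; at 4: 4^(4 + 1) + 4^4 + 4 = 1284; next = 1283

1284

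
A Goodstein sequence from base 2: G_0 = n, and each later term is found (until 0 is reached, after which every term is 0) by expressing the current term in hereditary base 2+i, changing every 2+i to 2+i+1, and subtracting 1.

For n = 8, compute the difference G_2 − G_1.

step 0: 8 = 2^(2 + 1); sub 3 for 2: 3^(3 + 1); = 81; G_1 = 81−1 = 80
step 1: 80 = 2·3^3 + 2·3^2 + 2·3 + 2; sub 4 for 3: 2·4^4 + 2·4^2 + 2·4 + 2; = 554; G_2 = 554−1 = 553

473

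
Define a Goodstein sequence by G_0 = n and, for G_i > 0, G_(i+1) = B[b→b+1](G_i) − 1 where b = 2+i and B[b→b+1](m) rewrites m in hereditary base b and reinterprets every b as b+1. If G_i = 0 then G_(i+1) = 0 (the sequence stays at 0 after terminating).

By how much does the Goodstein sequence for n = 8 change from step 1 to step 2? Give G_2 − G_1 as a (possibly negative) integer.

(0) 8|_2 = 2^(2 + 1) ↦ 3^(3 + 1)|_3 = 81 ⇒ 80
(1) 80|_3 = 2·3^3 + 2·3^2 + 2·3 + 2 ↦ 2·4^4 + 2·4^2 + 2·4 + 2|_4 = 554 ⇒ 553

473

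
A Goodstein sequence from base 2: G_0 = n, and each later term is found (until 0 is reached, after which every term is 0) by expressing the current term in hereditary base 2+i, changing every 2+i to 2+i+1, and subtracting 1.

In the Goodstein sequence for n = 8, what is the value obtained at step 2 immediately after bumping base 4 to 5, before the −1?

base 2: 8 = 2^(2 + 1); at 3: 3^(3 + 1) = 81; next = 80
base 3: 80 = 2·3^3 + 2·3^2 + 2·3 + 2; at 4: 2·4^4 + 2·4^2 + 2·4 + 2 = 554; next = 553
base 4: 553 = 2·4^4 + 2·4^2 + 2·4 + 1; at 5: 2·5^5 + 2·5^2 + 2·5 + 1 = 6311; next = 6310

6311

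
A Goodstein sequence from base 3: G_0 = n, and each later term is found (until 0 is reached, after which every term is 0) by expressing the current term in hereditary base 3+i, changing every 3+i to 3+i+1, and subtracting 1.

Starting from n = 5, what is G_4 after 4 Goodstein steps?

4

G_0=5  [base 3] 3 + 2  →[3↦4]→  4 + 2 = 6  −1 ⇒ G_1=5
G_1=5  [base 4] 4 + 1  →[4↦5]→  5 + 1 = 6  −1 ⇒ G_2=5
G_2=5  [base 5] 5  →[5↦6]→  6 = 6  −1 ⇒ G_3=5
G_3=5  [base 6] 5  →[6↦7]→  5 = 5  −1 ⇒ G_4=4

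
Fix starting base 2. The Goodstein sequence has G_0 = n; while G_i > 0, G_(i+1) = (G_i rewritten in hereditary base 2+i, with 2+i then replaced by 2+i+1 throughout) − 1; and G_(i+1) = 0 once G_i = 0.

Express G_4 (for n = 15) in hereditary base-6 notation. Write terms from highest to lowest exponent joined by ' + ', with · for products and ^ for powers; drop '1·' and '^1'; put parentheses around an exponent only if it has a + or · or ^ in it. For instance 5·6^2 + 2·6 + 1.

15 —HB2→ 2^(2 + 1) + 2^2 + 2 + 1 —bump→ 3^(3 + 1) + 3^3 + 3 + 1 = 112 —(−1)→ 111
111 —HB3→ 3^(3 + 1) + 3^3 + 3 —bump→ 4^(4 + 1) + 4^4 + 4 = 1284 —(−1)→ 1283
1283 —HB4→ 4^(4 + 1) + 4^4 + 3 —bump→ 5^(5 + 1) + 5^5 + 3 = 18753 —(−1)→ 18752
18752 —HB5→ 5^(5 + 1) + 5^5 + 2 —bump→ 6^(6 + 1) + 6^6 + 2 = 326594 —(−1)→ 326593
326593 —HB6→ 6^(6 + 1) + 6^6 + 1 —bump→ 7^(7 + 1) + 7^7 + 1 = 6588345 —(−1)→ 6588344

6^(6 + 1) + 6^6 + 1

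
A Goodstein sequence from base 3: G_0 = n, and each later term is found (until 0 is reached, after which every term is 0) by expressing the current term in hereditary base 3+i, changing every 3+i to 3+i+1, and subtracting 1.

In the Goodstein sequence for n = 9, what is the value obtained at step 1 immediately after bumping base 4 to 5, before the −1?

9 —HB3→ 3^2 —bump→ 4^2 = 16 —(−1)→ 15
15 —HB4→ 3·4 + 3 —bump→ 3·5 + 3 = 18 —(−1)→ 17

18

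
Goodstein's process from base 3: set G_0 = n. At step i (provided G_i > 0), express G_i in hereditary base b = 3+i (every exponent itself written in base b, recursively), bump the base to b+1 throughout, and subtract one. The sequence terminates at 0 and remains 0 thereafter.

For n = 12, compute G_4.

49

step 0: 12 = 3^2 + 3; sub 4 for 3: 4^2 + 4; = 20; G_1 = 20−1 = 19
step 1: 19 = 4^2 + 3; sub 5 for 4: 5^2 + 3; = 28; G_2 = 28−1 = 27
step 2: 27 = 5^2 + 2; sub 6 for 5: 6^2 + 2; = 38; G_3 = 38−1 = 37
step 3: 37 = 6^2 + 1; sub 7 for 6: 7^2 + 1; = 50; G_4 = 50−1 = 49
step 4: 49 = 7^2; sub 8 for 7: 8^2; = 64; G_5 = 64−1 = 63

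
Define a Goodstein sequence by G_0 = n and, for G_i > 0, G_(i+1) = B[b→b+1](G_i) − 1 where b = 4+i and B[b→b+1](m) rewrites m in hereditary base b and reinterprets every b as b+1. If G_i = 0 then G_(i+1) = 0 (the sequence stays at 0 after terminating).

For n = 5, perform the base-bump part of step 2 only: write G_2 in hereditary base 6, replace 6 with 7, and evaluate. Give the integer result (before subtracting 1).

5

[0] 5 ≡ 4 + 1 (base 4). Lift 5: 6. −1: 5.
[1] 5 ≡ 5 (base 5). Lift 6: 6. −1: 5.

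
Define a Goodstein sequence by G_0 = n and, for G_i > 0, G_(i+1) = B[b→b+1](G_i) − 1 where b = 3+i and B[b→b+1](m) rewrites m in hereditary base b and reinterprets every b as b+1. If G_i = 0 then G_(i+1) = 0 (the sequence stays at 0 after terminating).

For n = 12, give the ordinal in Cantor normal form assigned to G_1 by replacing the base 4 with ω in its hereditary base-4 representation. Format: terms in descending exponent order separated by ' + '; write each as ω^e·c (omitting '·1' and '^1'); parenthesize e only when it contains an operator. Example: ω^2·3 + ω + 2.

ω^2 + 3

base 3: 12 = 3^2 + 3; at 4: 4^2 + 4 = 20; next = 19
base 4: 19 = 4^2 + 3; at 5: 5^2 + 3 = 28; next = 27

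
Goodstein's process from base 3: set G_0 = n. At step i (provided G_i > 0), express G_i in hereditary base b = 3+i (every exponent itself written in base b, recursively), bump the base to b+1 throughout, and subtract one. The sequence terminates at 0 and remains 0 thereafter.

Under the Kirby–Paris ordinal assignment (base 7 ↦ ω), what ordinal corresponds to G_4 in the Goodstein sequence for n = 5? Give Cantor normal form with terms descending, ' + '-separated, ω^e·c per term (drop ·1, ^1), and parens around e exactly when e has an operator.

5 —HB3→ 3 + 2 —bump→ 4 + 2 = 6 —(−1)→ 5
5 —HB4→ 4 + 1 —bump→ 5 + 1 = 6 —(−1)→ 5
5 —HB5→ 5 —bump→ 6 = 6 —(−1)→ 5
5 —HB6→ 5 —bump→ 5 = 5 —(−1)→ 4
4 —HB7→ 4 —bump→ 4 = 4 —(−1)→ 3

4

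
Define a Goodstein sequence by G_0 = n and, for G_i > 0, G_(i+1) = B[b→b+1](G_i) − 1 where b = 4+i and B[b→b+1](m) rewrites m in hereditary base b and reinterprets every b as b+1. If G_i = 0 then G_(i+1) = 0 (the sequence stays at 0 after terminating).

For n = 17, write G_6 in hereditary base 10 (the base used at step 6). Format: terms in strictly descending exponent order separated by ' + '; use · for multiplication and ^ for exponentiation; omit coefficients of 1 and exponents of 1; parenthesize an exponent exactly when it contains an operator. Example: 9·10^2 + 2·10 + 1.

5·10 + 1

i=0: 17 = 4^2 + 1 (b=4); 4→5: 5^2 + 1 = 26; 26−1 = 25
i=1: 25 = 5^2 (b=5); 5→6: 6^2 = 36; 36−1 = 35
i=2: 35 = 5·6 + 5 (b=6); 6→7: 5·7 + 5 = 40; 40−1 = 39
i=3: 39 = 5·7 + 4 (b=7); 7→8: 5·8 + 4 = 44; 44−1 = 43
i=4: 43 = 5·8 + 3 (b=8); 8→9: 5·9 + 3 = 48; 48−1 = 47
i=5: 47 = 5·9 + 2 (b=9); 9→10: 5·10 + 2 = 52; 52−1 = 51
i=6: 51 = 5·10 + 1 (b=10); 10→11: 5·11 + 1 = 56; 56−1 = 55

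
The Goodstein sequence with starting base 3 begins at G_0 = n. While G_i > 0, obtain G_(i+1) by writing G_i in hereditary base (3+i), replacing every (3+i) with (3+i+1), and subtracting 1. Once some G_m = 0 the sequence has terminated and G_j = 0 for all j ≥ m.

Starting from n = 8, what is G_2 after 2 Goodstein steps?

10

base 3: 8 = 2·3 + 2; at 4: 2·4 + 2 = 10; next = 9
base 4: 9 = 2·4 + 1; at 5: 2·5 + 1 = 11; next = 10
base 5: 10 = 2·5; at 6: 2·6 = 12; next = 11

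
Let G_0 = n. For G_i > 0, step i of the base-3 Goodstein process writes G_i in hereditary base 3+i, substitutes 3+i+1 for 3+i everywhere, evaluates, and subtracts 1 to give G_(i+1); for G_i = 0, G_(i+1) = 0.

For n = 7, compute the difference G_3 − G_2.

0

(0) 7|_3 = 2·3 + 1 ↦ 2·4 + 1|_4 = 9 ⇒ 8
(1) 8|_4 = 2·4 ↦ 2·5|_5 = 10 ⇒ 9
(2) 9|_5 = 5 + 4 ↦ 6 + 4|_6 = 10 ⇒ 9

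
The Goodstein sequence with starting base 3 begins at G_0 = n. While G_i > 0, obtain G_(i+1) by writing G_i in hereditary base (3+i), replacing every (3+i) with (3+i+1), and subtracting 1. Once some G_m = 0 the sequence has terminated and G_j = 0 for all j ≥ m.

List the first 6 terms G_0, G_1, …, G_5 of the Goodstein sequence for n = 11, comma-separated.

base 3: 11 = 3^2 + 2; at 4: 4^2 + 2 = 18; next = 17
base 4: 17 = 4^2 + 1; at 5: 5^2 + 1 = 26; next = 25
base 5: 25 = 5^2; at 6: 6^2 = 36; next = 35
base 6: 35 = 5·6 + 5; at 7: 5·7 + 5 = 40; next = 39
base 7: 39 = 5·7 + 4; at 8: 5·8 + 4 = 44; next = 43

11, 17, 25, 35, 39, 43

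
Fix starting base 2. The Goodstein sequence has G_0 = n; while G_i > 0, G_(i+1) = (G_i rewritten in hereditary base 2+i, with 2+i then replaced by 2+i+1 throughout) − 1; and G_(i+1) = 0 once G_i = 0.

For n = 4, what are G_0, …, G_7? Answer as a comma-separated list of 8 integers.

4, 26, 41, 60, 83, 109, 139, 173

step 0: 4 = 2^2; sub 3 for 2: 3^3; = 27; G_1 = 27−1 = 26
step 1: 26 = 2·3^2 + 2·3 + 2; sub 4 for 3: 2·4^2 + 2·4 + 2; = 42; G_2 = 42−1 = 41
step 2: 41 = 2·4^2 + 2·4 + 1; sub 5 for 4: 2·5^2 + 2·5 + 1; = 61; G_3 = 61−1 = 60
step 3: 60 = 2·5^2 + 2·5; sub 6 for 5: 2·6^2 + 2·6; = 84; G_4 = 84−1 = 83
step 4: 83 = 2·6^2 + 6 + 5; sub 7 for 6: 2·7^2 + 7 + 5; = 110; G_5 = 110−1 = 109
step 5: 109 = 2·7^2 + 7 + 4; sub 8 for 7: 2·8^2 + 8 + 4; = 140; G_6 = 140−1 = 139
step 6: 139 = 2·8^2 + 8 + 3; sub 9 for 8: 2·9^2 + 9 + 3; = 174; G_7 = 174−1 = 173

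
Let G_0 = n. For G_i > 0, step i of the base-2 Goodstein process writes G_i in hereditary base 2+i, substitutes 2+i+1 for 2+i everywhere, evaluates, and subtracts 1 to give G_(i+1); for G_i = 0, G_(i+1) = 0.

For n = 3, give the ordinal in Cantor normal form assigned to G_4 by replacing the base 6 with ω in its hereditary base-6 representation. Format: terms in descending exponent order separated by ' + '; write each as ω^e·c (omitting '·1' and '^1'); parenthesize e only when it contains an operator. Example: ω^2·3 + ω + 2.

1

i=0: 3 = 2 + 1 (b=2); 2→3: 3 + 1 = 4; 4−1 = 3
i=1: 3 = 3 (b=3); 3→4: 4 = 4; 4−1 = 3
i=2: 3 = 3 (b=4); 4→5: 3 = 3; 3−1 = 2
i=3: 2 = 2 (b=5); 5→6: 2 = 2; 2−1 = 1
i=4: 1 = 1 (b=6); 6→7: 1 = 1; 1−1 = 0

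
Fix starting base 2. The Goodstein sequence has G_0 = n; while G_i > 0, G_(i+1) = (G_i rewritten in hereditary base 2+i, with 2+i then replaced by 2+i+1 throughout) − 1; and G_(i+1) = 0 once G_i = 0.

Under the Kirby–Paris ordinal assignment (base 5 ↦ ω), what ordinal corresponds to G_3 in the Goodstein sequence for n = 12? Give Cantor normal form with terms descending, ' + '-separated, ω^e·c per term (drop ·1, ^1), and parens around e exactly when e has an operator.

12 —HB2→ 2^(2 + 1) + 2^2 —bump→ 3^(3 + 1) + 3^3 = 108 —(−1)→ 107
107 —HB3→ 3^(3 + 1) + 2·3^2 + 2·3 + 2 —bump→ 4^(4 + 1) + 2·4^2 + 2·4 + 2 = 1066 —(−1)→ 1065
1065 —HB4→ 4^(4 + 1) + 2·4^2 + 2·4 + 1 —bump→ 5^(5 + 1) + 2·5^2 + 2·5 + 1 = 15686 —(−1)→ 15685

ω^(ω + 1) + ω^2·2 + ω·2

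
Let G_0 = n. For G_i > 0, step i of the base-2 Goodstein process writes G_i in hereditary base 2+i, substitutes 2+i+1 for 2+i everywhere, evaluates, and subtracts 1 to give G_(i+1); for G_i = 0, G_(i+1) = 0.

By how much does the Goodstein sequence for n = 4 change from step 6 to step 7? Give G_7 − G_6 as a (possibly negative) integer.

(0) 4|_2 = 2^2 ↦ 3^3|_3 = 27 ⇒ 26
(1) 26|_3 = 2·3^2 + 2·3 + 2 ↦ 2·4^2 + 2·4 + 2|_4 = 42 ⇒ 41
(2) 41|_4 = 2·4^2 + 2·4 + 1 ↦ 2·5^2 + 2·5 + 1|_5 = 61 ⇒ 60
(3) 60|_5 = 2·5^2 + 2·5 ↦ 2·6^2 + 2·6|_6 = 84 ⇒ 83
(4) 83|_6 = 2·6^2 + 6 + 5 ↦ 2·7^2 + 7 + 5|_7 = 110 ⇒ 109
(5) 109|_7 = 2·7^2 + 7 + 4 ↦ 2·8^2 + 8 + 4|_8 = 140 ⇒ 139
(6) 139|_8 = 2·8^2 + 8 + 3 ↦ 2·9^2 + 9 + 3|_9 = 174 ⇒ 173

34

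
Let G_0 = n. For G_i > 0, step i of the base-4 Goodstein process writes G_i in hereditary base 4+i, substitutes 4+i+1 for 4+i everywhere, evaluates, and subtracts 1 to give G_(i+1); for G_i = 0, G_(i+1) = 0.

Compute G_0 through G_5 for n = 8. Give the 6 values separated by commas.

8, 9, 9, 9, 9, 9

G_0=8  [base 4] 2·4  →[4↦5]→  2·5 = 10  −1 ⇒ G_1=9
G_1=9  [base 5] 5 + 4  →[5↦6]→  6 + 4 = 10  −1 ⇒ G_2=9
G_2=9  [base 6] 6 + 3  →[6↦7]→  7 + 3 = 10  −1 ⇒ G_3=9
G_3=9  [base 7] 7 + 2  →[7↦8]→  8 + 2 = 10  −1 ⇒ G_4=9
G_4=9  [base 8] 8 + 1  →[8↦9]→  9 + 1 = 10  −1 ⇒ G_5=9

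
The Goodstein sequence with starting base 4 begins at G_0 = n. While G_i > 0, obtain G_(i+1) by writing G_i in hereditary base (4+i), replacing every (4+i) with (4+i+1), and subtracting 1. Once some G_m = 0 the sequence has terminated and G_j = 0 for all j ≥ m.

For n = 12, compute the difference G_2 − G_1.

1

12 —HB4→ 3·4 —bump→ 3·5 = 15 —(−1)→ 14
14 —HB5→ 2·5 + 4 —bump→ 2·6 + 4 = 16 —(−1)→ 15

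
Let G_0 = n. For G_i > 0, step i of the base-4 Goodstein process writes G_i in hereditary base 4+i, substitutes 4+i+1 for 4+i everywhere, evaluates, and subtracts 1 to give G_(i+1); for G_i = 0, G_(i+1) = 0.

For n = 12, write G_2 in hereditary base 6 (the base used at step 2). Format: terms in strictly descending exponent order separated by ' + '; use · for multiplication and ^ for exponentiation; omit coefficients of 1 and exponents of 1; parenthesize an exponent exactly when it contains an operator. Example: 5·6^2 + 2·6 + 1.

2·6 + 3

G_0=12  [base 4] 3·4  →[4↦5]→  3·5 = 15  −1 ⇒ G_1=14
G_1=14  [base 5] 2·5 + 4  →[5↦6]→  2·6 + 4 = 16  −1 ⇒ G_2=15
G_2=15  [base 6] 2·6 + 3  →[6↦7]→  2·7 + 3 = 17  −1 ⇒ G_3=16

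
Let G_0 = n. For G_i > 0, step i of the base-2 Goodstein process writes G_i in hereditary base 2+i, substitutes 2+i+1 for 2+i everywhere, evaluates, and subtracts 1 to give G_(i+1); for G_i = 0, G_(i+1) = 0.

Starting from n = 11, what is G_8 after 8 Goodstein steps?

70077777775

G_0 = 11. HB_2(11) = 2^(2 + 1) + 2 + 1. Bump = 85. G_1 = 84.
G_1 = 84. HB_3(84) = 3^(3 + 1) + 3. Bump = 1028. G_2 = 1027.
G_2 = 1027. HB_4(1027) = 4^(4 + 1) + 3. Bump = 15628. G_3 = 15627.
G_3 = 15627. HB_5(15627) = 5^(5 + 1) + 2. Bump = 279938. G_4 = 279937.
G_4 = 279937. HB_6(279937) = 6^(6 + 1) + 1. Bump = 5764802. G_5 = 5764801.
G_5 = 5764801. HB_7(5764801) = 7^(7 + 1). Bump = 134217728. G_6 = 134217727.
G_6 = 134217727. HB_8(134217727) = 7·8^8 + 7·8^7 + 7·8^6 + 7·8^5 + 7·8^4 + 7·8^3 + 7·8^2 + 7·8 + 7. Bump = 2749609303. G_7 = 2749609302.
G_7 = 2749609302. HB_9(2749609302) = 7·9^9 + 7·9^7 + 7·9^6 + 7·9^5 + 7·9^4 + 7·9^3 + 7·9^2 + 7·9 + 6. Bump = 70077777776. G_8 = 70077777775.
G_8 = 70077777775. HB_10(70077777775) = 7·10^10 + 7·10^7 + 7·10^6 + 7·10^5 + 7·10^4 + 7·10^3 + 7·10^2 + 7·10 + 5. Bump = 1997331745491. G_9 = 1997331745490.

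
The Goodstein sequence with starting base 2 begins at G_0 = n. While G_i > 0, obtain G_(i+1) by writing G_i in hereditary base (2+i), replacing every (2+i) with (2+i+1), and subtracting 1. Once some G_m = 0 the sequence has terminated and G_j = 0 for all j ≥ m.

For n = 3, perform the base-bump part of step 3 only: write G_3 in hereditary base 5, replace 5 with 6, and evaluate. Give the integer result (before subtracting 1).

step 0: 3 = 2 + 1; sub 3 for 2: 3 + 1; = 4; G_1 = 4−1 = 3
step 1: 3 = 3; sub 4 for 3: 4; = 4; G_2 = 4−1 = 3
step 2: 3 = 3; sub 5 for 4: 3; = 3; G_3 = 3−1 = 2
step 3: 2 = 2; sub 6 for 5: 2; = 2; G_4 = 2−1 = 1

2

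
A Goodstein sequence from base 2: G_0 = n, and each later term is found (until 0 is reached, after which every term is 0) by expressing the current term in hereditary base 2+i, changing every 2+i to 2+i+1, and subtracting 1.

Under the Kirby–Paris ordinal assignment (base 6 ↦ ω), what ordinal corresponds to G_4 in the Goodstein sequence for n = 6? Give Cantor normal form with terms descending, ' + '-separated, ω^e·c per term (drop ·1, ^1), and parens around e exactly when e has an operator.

i=0: 6 = 2^2 + 2 (b=2); 2→3: 3^3 + 3 = 30; 30−1 = 29
i=1: 29 = 3^3 + 2 (b=3); 3→4: 4^4 + 2 = 258; 258−1 = 257
i=2: 257 = 4^4 + 1 (b=4); 4→5: 5^5 + 1 = 3126; 3126−1 = 3125
i=3: 3125 = 5^5 (b=5); 5→6: 6^6 = 46656; 46656−1 = 46655
i=4: 46655 = 5·6^5 + 5·6^4 + 5·6^3 + 5·6^2 + 5·6 + 5 (b=6); 6→7: 5·7^5 + 5·7^4 + 5·7^3 + 5·7^2 + 5·7 + 5 = 98040; 98040−1 = 98039

ω^5·5 + ω^4·5 + ω^3·5 + ω^2·5 + ω·5 + 5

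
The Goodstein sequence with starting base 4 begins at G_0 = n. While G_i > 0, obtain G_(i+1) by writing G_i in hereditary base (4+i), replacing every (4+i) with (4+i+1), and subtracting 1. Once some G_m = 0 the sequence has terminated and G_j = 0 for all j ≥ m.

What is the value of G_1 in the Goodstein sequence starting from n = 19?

27

G_0=19  [base 4] 4^2 + 3  →[4↦5]→  5^2 + 3 = 28  −1 ⇒ G_1=27
G_1=27  [base 5] 5^2 + 2  →[5↦6]→  6^2 + 2 = 38  −1 ⇒ G_2=37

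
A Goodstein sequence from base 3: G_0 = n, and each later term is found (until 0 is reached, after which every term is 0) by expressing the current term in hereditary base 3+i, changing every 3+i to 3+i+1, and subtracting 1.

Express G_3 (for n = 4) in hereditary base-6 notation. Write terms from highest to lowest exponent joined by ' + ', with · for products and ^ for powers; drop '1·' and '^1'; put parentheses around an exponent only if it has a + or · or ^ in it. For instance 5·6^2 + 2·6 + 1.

3

4 —HB3→ 3 + 1 —bump→ 4 + 1 = 5 —(−1)→ 4
4 —HB4→ 4 —bump→ 5 = 5 —(−1)→ 4
4 —HB5→ 4 —bump→ 4 = 4 —(−1)→ 3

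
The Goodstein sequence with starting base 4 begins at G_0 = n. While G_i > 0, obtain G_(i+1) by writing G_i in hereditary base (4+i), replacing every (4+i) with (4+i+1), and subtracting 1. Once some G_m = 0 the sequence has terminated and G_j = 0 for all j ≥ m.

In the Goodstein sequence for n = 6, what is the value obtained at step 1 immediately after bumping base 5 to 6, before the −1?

7

step 0: 6 = 4 + 2; sub 5 for 4: 5 + 2; = 7; G_1 = 7−1 = 6
step 1: 6 = 5 + 1; sub 6 for 5: 6 + 1; = 7; G_2 = 7−1 = 6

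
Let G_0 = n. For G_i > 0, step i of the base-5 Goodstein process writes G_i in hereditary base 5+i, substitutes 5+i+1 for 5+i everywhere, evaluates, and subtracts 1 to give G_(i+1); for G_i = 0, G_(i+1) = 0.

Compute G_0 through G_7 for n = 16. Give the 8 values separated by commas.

base 5: 16 = 3·5 + 1; at 6: 3·6 + 1 = 19; next = 18
base 6: 18 = 3·6; at 7: 3·7 = 21; next = 20
base 7: 20 = 2·7 + 6; at 8: 2·8 + 6 = 22; next = 21
base 8: 21 = 2·8 + 5; at 9: 2·9 + 5 = 23; next = 22
base 9: 22 = 2·9 + 4; at 10: 2·10 + 4 = 24; next = 23
base 10: 23 = 2·10 + 3; at 11: 2·11 + 3 = 25; next = 24
base 11: 24 = 2·11 + 2; at 12: 2·12 + 2 = 26; next = 25

16, 18, 20, 21, 22, 23, 24, 25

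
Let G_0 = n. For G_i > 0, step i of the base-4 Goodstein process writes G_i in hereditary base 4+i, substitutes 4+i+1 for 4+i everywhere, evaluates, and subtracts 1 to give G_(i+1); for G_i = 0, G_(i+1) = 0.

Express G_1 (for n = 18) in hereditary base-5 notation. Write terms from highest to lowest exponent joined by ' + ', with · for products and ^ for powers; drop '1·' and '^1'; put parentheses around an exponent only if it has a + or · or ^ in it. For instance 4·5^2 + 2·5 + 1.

18 —HB4→ 4^2 + 2 —bump→ 5^2 + 2 = 27 —(−1)→ 26
26 —HB5→ 5^2 + 1 —bump→ 6^2 + 1 = 37 —(−1)→ 36

5^2 + 1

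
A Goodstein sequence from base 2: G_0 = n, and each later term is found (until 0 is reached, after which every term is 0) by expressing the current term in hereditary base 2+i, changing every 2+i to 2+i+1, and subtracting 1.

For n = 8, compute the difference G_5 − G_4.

base 2: 8 = 2^(2 + 1); at 3: 3^(3 + 1) = 81; next = 80
base 3: 80 = 2·3^3 + 2·3^2 + 2·3 + 2; at 4: 2·4^4 + 2·4^2 + 2·4 + 2 = 554; next = 553
base 4: 553 = 2·4^4 + 2·4^2 + 2·4 + 1; at 5: 2·5^5 + 2·5^2 + 2·5 + 1 = 6311; next = 6310
base 5: 6310 = 2·5^5 + 2·5^2 + 2·5; at 6: 2·6^6 + 2·6^2 + 2·6 = 93396; next = 93395
base 6: 93395 = 2·6^6 + 2·6^2 + 6 + 5; at 7: 2·7^7 + 2·7^2 + 7 + 5 = 1647196; next = 1647195

1553800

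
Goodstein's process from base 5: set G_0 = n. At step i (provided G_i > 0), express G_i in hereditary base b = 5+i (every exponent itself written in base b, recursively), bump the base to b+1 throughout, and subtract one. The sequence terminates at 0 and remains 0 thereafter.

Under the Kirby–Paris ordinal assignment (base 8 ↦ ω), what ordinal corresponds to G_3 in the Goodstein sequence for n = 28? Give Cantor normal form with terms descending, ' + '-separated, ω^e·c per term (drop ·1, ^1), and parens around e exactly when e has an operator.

G_0 = 28. HB_5(28) = 5^2 + 3. Bump = 39. G_1 = 38.
G_1 = 38. HB_6(38) = 6^2 + 2. Bump = 51. G_2 = 50.
G_2 = 50. HB_7(50) = 7^2 + 1. Bump = 65. G_3 = 64.
G_3 = 64. HB_8(64) = 8^2. Bump = 81. G_4 = 80.

ω^2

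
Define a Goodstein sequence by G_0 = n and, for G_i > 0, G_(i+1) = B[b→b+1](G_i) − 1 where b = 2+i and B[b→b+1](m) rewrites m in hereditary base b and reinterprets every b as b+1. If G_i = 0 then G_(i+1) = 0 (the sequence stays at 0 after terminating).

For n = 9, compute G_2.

1023

base 2: 9 = 2^(2 + 1) + 1; at 3: 3^(3 + 1) + 1 = 82; next = 81
base 3: 81 = 3^(3 + 1); at 4: 4^(4 + 1) = 1024; next = 1023
base 4: 1023 = 3·4^4 + 3·4^3 + 3·4^2 + 3·4 + 3; at 5: 3·5^5 + 3·5^3 + 3·5^2 + 3·5 + 3 = 9843; next = 9842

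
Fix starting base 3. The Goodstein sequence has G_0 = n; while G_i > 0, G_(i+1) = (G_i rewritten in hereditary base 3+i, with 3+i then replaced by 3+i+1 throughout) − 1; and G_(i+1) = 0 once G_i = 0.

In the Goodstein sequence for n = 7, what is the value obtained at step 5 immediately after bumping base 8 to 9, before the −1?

i=0: 7 = 2·3 + 1 (b=3); 3→4: 2·4 + 1 = 9; 9−1 = 8
i=1: 8 = 2·4 (b=4); 4→5: 2·5 = 10; 10−1 = 9
i=2: 9 = 5 + 4 (b=5); 5→6: 6 + 4 = 10; 10−1 = 9
i=3: 9 = 6 + 3 (b=6); 6→7: 7 + 3 = 10; 10−1 = 9
i=4: 9 = 7 + 2 (b=7); 7→8: 8 + 2 = 10; 10−1 = 9
i=5: 9 = 8 + 1 (b=8); 8→9: 9 + 1 = 10; 10−1 = 9

10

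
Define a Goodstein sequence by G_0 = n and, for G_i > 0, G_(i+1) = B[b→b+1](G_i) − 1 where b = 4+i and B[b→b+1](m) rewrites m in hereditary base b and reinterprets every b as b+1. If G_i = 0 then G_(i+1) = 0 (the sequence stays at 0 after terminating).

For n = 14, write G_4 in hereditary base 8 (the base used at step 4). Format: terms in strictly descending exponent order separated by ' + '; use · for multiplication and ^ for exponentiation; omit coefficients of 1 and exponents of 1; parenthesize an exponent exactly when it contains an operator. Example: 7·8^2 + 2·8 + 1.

step 0: 14 = 3·4 + 2; sub 5 for 4: 3·5 + 2; = 17; G_1 = 17−1 = 16
step 1: 16 = 3·5 + 1; sub 6 for 5: 3·6 + 1; = 19; G_2 = 19−1 = 18
step 2: 18 = 3·6; sub 7 for 6: 3·7; = 21; G_3 = 21−1 = 20
step 3: 20 = 2·7 + 6; sub 8 for 7: 2·8 + 6; = 22; G_4 = 22−1 = 21

2·8 + 5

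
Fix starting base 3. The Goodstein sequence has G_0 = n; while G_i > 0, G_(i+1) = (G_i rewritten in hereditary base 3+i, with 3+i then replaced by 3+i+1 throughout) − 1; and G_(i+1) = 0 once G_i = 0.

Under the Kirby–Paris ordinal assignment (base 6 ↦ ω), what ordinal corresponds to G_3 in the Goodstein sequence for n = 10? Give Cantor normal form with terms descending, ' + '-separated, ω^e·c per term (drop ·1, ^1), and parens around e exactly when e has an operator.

G_0 = 10. HB_3(10) = 3^2 + 1. Bump = 17. G_1 = 16.
G_1 = 16. HB_4(16) = 4^2. Bump = 25. G_2 = 24.
G_2 = 24. HB_5(24) = 4·5 + 4. Bump = 28. G_3 = 27.

ω·4 + 3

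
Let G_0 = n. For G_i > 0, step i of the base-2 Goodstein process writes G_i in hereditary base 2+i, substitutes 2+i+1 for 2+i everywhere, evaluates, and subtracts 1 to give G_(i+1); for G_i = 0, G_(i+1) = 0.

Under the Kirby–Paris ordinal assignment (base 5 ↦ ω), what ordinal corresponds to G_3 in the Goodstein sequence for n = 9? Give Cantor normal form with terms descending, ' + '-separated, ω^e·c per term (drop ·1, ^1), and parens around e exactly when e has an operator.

9 —HB2→ 2^(2 + 1) + 1 —bump→ 3^(3 + 1) + 1 = 82 —(−1)→ 81
81 —HB3→ 3^(3 + 1) —bump→ 4^(4 + 1) = 1024 —(−1)→ 1023
1023 —HB4→ 3·4^4 + 3·4^3 + 3·4^2 + 3·4 + 3 —bump→ 3·5^5 + 3·5^3 + 3·5^2 + 3·5 + 3 = 9843 —(−1)→ 9842
9842 —HB5→ 3·5^5 + 3·5^3 + 3·5^2 + 3·5 + 2 —bump→ 3·6^6 + 3·6^3 + 3·6^2 + 3·6 + 2 = 140744 —(−1)→ 140743

ω^ω·3 + ω^3·3 + ω^2·3 + ω·3 + 2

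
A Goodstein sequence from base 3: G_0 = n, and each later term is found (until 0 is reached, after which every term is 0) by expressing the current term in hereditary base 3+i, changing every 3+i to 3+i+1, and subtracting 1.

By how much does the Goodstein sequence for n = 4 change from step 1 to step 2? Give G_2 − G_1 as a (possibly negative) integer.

0

step 0: 4 = 3 + 1; sub 4 for 3: 4 + 1; = 5; G_1 = 5−1 = 4
step 1: 4 = 4; sub 5 for 4: 5; = 5; G_2 = 5−1 = 4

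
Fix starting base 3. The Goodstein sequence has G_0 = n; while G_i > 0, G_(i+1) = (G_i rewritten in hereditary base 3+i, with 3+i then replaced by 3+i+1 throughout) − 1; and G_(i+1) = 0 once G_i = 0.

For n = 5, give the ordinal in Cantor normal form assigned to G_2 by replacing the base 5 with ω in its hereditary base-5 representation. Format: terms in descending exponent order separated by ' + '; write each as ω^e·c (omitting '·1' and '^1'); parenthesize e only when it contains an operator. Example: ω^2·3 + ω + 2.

step 0: 5 = 3 + 2; sub 4 for 3: 4 + 2; = 6; G_1 = 6−1 = 5
step 1: 5 = 4 + 1; sub 5 for 4: 5 + 1; = 6; G_2 = 6−1 = 5
step 2: 5 = 5; sub 6 for 5: 6; = 6; G_3 = 6−1 = 5

ω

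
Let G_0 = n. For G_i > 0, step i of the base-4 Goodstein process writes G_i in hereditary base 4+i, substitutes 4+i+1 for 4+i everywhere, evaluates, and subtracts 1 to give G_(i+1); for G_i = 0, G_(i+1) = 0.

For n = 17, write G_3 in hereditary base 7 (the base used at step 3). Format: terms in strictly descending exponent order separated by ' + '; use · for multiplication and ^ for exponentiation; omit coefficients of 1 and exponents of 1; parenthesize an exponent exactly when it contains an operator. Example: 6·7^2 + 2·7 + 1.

G_0=17  [base 4] 4^2 + 1  →[4↦5]→  5^2 + 1 = 26  −1 ⇒ G_1=25
G_1=25  [base 5] 5^2  →[5↦6]→  6^2 = 36  −1 ⇒ G_2=35
G_2=35  [base 6] 5·6 + 5  →[6↦7]→  5·7 + 5 = 40  −1 ⇒ G_3=39
G_3=39  [base 7] 5·7 + 4  →[7↦8]→  5·8 + 4 = 44  −1 ⇒ G_4=43

5·7 + 4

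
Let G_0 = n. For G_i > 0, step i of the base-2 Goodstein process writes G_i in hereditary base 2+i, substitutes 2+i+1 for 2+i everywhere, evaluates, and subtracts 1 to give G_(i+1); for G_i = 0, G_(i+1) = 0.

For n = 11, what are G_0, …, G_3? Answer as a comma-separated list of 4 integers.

11, 84, 1027, 15627

(0) 11|_2 = 2^(2 + 1) + 2 + 1 ↦ 3^(3 + 1) + 3 + 1|_3 = 85 ⇒ 84
(1) 84|_3 = 3^(3 + 1) + 3 ↦ 4^(4 + 1) + 4|_4 = 1028 ⇒ 1027
(2) 1027|_4 = 4^(4 + 1) + 3 ↦ 5^(5 + 1) + 3|_5 = 15628 ⇒ 15627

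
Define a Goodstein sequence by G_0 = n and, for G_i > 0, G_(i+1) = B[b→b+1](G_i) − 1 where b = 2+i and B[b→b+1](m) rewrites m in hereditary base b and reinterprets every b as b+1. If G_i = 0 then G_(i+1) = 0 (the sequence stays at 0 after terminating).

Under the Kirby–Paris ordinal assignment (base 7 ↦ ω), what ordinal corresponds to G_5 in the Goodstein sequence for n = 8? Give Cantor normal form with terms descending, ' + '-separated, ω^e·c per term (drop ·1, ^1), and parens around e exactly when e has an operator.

8 —HB2→ 2^(2 + 1) —bump→ 3^(3 + 1) = 81 —(−1)→ 80
80 —HB3→ 2·3^3 + 2·3^2 + 2·3 + 2 —bump→ 2·4^4 + 2·4^2 + 2·4 + 2 = 554 —(−1)→ 553
553 —HB4→ 2·4^4 + 2·4^2 + 2·4 + 1 —bump→ 2·5^5 + 2·5^2 + 2·5 + 1 = 6311 —(−1)→ 6310
6310 —HB5→ 2·5^5 + 2·5^2 + 2·5 —bump→ 2·6^6 + 2·6^2 + 2·6 = 93396 —(−1)→ 93395
93395 —HB6→ 2·6^6 + 2·6^2 + 6 + 5 —bump→ 2·7^7 + 2·7^2 + 7 + 5 = 1647196 —(−1)→ 1647195
1647195 —HB7→ 2·7^7 + 2·7^2 + 7 + 4 —bump→ 2·8^8 + 2·8^2 + 8 + 4 = 33554572 —(−1)→ 33554571

ω^ω·2 + ω^2·2 + ω + 4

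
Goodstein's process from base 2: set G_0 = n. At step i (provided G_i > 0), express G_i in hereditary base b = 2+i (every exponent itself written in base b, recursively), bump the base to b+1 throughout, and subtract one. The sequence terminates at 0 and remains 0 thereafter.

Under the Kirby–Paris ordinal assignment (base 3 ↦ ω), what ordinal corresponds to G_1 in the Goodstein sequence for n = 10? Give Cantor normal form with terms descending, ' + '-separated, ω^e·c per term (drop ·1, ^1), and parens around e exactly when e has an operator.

ω^(ω + 1) + 2

i=0: 10 = 2^(2 + 1) + 2 (b=2); 2→3: 3^(3 + 1) + 3 = 84; 84−1 = 83
i=1: 83 = 3^(3 + 1) + 2 (b=3); 3→4: 4^(4 + 1) + 2 = 1026; 1026−1 = 1025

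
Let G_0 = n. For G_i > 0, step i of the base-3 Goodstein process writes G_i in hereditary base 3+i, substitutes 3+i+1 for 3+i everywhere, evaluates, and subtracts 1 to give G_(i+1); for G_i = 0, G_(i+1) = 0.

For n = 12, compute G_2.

[0] 12 ≡ 3^2 + 3 (base 3). Lift 4: 20. −1: 19.
[1] 19 ≡ 4^2 + 3 (base 4). Lift 5: 28. −1: 27.
[2] 27 ≡ 5^2 + 2 (base 5). Lift 6: 38. −1: 37.

27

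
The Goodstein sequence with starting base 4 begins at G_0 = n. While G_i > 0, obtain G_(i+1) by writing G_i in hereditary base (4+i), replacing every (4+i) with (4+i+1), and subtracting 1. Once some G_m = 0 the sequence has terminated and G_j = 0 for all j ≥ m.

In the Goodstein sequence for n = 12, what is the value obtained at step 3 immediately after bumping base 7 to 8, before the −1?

18

step 0: 12 = 3·4; sub 5 for 4: 3·5; = 15; G_1 = 15−1 = 14
step 1: 14 = 2·5 + 4; sub 6 for 5: 2·6 + 4; = 16; G_2 = 16−1 = 15
step 2: 15 = 2·6 + 3; sub 7 for 6: 2·7 + 3; = 17; G_3 = 17−1 = 16
step 3: 16 = 2·7 + 2; sub 8 for 7: 2·8 + 2; = 18; G_4 = 18−1 = 17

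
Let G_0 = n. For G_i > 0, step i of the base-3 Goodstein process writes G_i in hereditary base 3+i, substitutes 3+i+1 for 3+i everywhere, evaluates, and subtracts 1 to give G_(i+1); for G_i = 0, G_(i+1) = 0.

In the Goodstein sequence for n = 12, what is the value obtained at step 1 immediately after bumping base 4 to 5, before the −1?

[0] 12 ≡ 3^2 + 3 (base 3). Lift 4: 20. −1: 19.
[1] 19 ≡ 4^2 + 3 (base 4). Lift 5: 28. −1: 27.

28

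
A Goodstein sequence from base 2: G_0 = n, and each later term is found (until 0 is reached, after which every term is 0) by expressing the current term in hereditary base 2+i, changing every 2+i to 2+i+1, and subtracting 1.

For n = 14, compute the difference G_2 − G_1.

G_0=14  [base 2] 2^(2 + 1) + 2^2 + 2  →[2↦3]→  3^(3 + 1) + 3^3 + 3 = 111  −1 ⇒ G_1=110
G_1=110  [base 3] 3^(3 + 1) + 3^3 + 2  →[3↦4]→  4^(4 + 1) + 4^4 + 2 = 1282  −1 ⇒ G_2=1281

1171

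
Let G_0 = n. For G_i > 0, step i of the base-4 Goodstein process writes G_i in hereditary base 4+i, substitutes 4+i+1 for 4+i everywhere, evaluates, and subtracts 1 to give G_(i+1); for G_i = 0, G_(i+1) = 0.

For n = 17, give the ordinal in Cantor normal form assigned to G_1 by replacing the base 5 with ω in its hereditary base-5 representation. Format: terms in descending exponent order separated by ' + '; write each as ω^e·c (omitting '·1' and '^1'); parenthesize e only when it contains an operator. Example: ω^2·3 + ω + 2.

(0) 17|_4 = 4^2 + 1 ↦ 5^2 + 1|_5 = 26 ⇒ 25
(1) 25|_5 = 5^2 ↦ 6^2|_6 = 36 ⇒ 35

ω^2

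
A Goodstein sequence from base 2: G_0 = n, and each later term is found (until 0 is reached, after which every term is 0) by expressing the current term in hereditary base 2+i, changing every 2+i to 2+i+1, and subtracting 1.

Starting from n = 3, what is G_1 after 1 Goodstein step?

G_0=3  [base 2] 2 + 1  →[2↦3]→  3 + 1 = 4  −1 ⇒ G_1=3
G_1=3  [base 3] 3  →[3↦4]→  4 = 4  −1 ⇒ G_2=3

3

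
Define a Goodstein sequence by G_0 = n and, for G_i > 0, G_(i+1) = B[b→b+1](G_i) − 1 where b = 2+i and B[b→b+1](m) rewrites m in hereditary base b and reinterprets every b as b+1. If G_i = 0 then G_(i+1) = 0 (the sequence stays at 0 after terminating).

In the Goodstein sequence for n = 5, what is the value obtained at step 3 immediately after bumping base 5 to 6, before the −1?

[0] 5 ≡ 2^2 + 1 (base 2). Lift 3: 28. −1: 27.
[1] 27 ≡ 3^3 (base 3). Lift 4: 256. −1: 255.
[2] 255 ≡ 3·4^3 + 3·4^2 + 3·4 + 3 (base 4). Lift 5: 468. −1: 467.
[3] 467 ≡ 3·5^3 + 3·5^2 + 3·5 + 2 (base 5). Lift 6: 776. −1: 775.

776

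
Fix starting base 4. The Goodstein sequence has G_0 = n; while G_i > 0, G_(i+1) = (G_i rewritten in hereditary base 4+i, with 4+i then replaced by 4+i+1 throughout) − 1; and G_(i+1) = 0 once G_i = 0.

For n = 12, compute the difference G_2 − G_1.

G_0=12  [base 4] 3·4  →[4↦5]→  3·5 = 15  −1 ⇒ G_1=14
G_1=14  [base 5] 2·5 + 4  →[5↦6]→  2·6 + 4 = 16  −1 ⇒ G_2=15

1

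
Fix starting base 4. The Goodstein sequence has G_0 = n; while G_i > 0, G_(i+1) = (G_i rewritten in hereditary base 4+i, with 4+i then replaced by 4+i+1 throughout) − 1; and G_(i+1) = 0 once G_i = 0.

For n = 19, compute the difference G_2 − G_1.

19 —HB4→ 4^2 + 3 —bump→ 5^2 + 3 = 28 —(−1)→ 27
27 —HB5→ 5^2 + 2 —bump→ 6^2 + 2 = 38 —(−1)→ 37

10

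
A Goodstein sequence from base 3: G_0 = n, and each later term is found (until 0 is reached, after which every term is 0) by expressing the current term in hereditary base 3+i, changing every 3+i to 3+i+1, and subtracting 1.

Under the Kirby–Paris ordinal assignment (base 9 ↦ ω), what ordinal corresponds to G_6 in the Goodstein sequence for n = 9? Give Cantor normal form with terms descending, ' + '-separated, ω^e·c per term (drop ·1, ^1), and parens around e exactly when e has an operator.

(0) 9|_3 = 3^2 ↦ 4^2|_4 = 16 ⇒ 15
(1) 15|_4 = 3·4 + 3 ↦ 3·5 + 3|_5 = 18 ⇒ 17
(2) 17|_5 = 3·5 + 2 ↦ 3·6 + 2|_6 = 20 ⇒ 19
(3) 19|_6 = 3·6 + 1 ↦ 3·7 + 1|_7 = 22 ⇒ 21
(4) 21|_7 = 3·7 ↦ 3·8|_8 = 24 ⇒ 23
(5) 23|_8 = 2·8 + 7 ↦ 2·9 + 7|_9 = 25 ⇒ 24
(6) 24|_9 = 2·9 + 6 ↦ 2·10 + 6|_10 = 26 ⇒ 25

ω·2 + 6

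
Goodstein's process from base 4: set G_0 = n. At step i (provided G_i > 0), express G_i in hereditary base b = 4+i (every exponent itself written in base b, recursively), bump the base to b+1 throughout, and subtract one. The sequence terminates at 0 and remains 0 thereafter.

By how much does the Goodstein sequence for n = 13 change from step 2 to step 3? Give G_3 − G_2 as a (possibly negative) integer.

1

G_0 = 13. HB_4(13) = 3·4 + 1. Bump = 16. G_1 = 15.
G_1 = 15. HB_5(15) = 3·5. Bump = 18. G_2 = 17.
G_2 = 17. HB_6(17) = 2·6 + 5. Bump = 19. G_3 = 18.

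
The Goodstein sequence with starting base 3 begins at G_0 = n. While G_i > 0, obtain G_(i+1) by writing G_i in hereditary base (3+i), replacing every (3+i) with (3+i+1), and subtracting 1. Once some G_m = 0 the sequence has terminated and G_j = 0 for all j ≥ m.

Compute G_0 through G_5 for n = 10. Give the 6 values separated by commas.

i=0: 10 = 3^2 + 1 (b=3); 3→4: 4^2 + 1 = 17; 17−1 = 16
i=1: 16 = 4^2 (b=4); 4→5: 5^2 = 25; 25−1 = 24
i=2: 24 = 4·5 + 4 (b=5); 5→6: 4·6 + 4 = 28; 28−1 = 27
i=3: 27 = 4·6 + 3 (b=6); 6→7: 4·7 + 3 = 31; 31−1 = 30
i=4: 30 = 4·7 + 2 (b=7); 7→8: 4·8 + 2 = 34; 34−1 = 33

10, 16, 24, 27, 30, 33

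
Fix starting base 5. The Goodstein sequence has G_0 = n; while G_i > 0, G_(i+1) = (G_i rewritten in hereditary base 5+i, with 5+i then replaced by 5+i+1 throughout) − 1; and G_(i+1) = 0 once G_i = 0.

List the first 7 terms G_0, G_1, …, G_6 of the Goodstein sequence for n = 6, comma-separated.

6, 6, 6, 5, 4, 3, 2

G_0 = 6. HB_5(6) = 5 + 1. Bump = 7. G_1 = 6.
G_1 = 6. HB_6(6) = 6. Bump = 7. G_2 = 6.
G_2 = 6. HB_7(6) = 6. Bump = 6. G_3 = 5.
G_3 = 5. HB_8(5) = 5. Bump = 5. G_4 = 4.
G_4 = 4. HB_9(4) = 4. Bump = 4. G_5 = 3.
G_5 = 3. HB_10(3) = 3. Bump = 3. G_6 = 2.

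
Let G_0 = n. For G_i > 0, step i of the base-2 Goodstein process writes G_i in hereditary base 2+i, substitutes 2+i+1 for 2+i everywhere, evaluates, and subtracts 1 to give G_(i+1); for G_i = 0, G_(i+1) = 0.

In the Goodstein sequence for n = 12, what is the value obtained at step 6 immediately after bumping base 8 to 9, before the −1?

3486784575

base 2: 12 = 2^(2 + 1) + 2^2; at 3: 3^(3 + 1) + 3^3 = 108; next = 107
base 3: 107 = 3^(3 + 1) + 2·3^2 + 2·3 + 2; at 4: 4^(4 + 1) + 2·4^2 + 2·4 + 2 = 1066; next = 1065
base 4: 1065 = 4^(4 + 1) + 2·4^2 + 2·4 + 1; at 5: 5^(5 + 1) + 2·5^2 + 2·5 + 1 = 15686; next = 15685
base 5: 15685 = 5^(5 + 1) + 2·5^2 + 2·5; at 6: 6^(6 + 1) + 2·6^2 + 2·6 = 280020; next = 280019
base 6: 280019 = 6^(6 + 1) + 2·6^2 + 6 + 5; at 7: 7^(7 + 1) + 2·7^2 + 7 + 5 = 5764911; next = 5764910
base 7: 5764910 = 7^(7 + 1) + 2·7^2 + 7 + 4; at 8: 8^(8 + 1) + 2·8^2 + 8 + 4 = 134217868; next = 134217867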